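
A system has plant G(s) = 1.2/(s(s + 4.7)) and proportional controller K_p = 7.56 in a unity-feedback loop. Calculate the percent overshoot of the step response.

1.99%

Closed-loop characteristic equation: s² + 4.7s + 9.072 = 0, so ω_n = 3.012 rad/s and ζ = 4.7/(2·3.012) = 0.7802.
%OS = 100·exp(−πζ/√(1−ζ²)) = 100·exp(−π·0.7802/√0.3913) = 1.99%.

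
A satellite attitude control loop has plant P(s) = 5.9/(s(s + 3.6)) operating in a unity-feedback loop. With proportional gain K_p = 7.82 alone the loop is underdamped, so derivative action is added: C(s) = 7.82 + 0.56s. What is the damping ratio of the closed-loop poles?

ζ = 0.508

Forward path: (7.82 + 0.56s)·5.9/(s(s+3.6)). The closed-loop characteristic equation is s² + (3.6 + 5.9·0.56)s + 5.9·7.82 = 0.
That is s² + 6.904s + 46.14 = 0, so ω_n = 6.792 rad/s and ζ = 6.904/(2·6.792) = 0.5082.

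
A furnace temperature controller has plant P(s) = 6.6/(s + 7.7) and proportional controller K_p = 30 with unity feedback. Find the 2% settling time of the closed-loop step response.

T_s ≈ 0.0194 s

Closed-loop transfer function: T(s) = K_p·P(s)/(1 + K_p·P(s)) = 198/(s + 7.7 + 198) = 198/(s + 205.7).
Time constant τ = 1/205.7 = 0.004861 s, so the 2% settling time is about 4τ = 0.0194 s.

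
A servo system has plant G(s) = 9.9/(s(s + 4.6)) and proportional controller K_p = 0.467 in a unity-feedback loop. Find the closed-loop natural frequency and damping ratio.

With unity feedback the closed-loop characteristic equation is s² + 4.6s + 0.467·9.9 = s² + 4.6s + 4.623 = 0.
Matching s² + 2ζω_n s + ω_n²: ω_n = √4.623 = 2.15 rad/s and 2ζω_n = 4.6, so ζ = 4.6/(2·2.15) = 1.07.

ω_n = 2.15 rad/s, ζ = 1.07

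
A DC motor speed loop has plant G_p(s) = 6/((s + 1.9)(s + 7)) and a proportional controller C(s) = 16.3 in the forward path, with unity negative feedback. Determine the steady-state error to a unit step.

0.12

The loop is type 0. Static position error constant K_pos = C(0)·G_p(0) = 16.3·0.4511 = 7.353.
Steady-state error to a unit step: e_ss = 1/(1+K_pos) = 1/8.353 = 0.12.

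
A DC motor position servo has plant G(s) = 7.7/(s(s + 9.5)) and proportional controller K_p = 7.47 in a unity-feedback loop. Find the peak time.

T_p = 0.531 s

The closed-loop denominator s² + 9.5s + 57.52 gives ω_n = √57.52 = 7.584 and ζ = 9.5/(2ω_n) = 0.6263.
Damped frequency ω_d = ω_n√(1−ζ²) = 5.912 rad/s, so peak time T_p = π/ω_d = 0.531 s.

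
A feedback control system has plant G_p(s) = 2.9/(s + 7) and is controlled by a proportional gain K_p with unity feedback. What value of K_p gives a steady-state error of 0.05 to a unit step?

For a type-0 loop with proportional control, e_ss = 1/(1 + K_p·G_p(0)).
G_p(0) = 0.4143. Require 1/(1 + K_p·0.4143) = 0.05, so 1 + 0.4143·K_p = 20.
K_p = (20 − 1)/0.4143 = 45.9.

K_p = 45.9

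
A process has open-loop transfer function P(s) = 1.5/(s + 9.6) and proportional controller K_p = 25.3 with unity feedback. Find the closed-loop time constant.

Closed-loop transfer function: T(s) = K_p·P(s)/(1 + K_p·P(s)) = 37.95/(s + 9.6 + 37.95) = 37.95/(s + 47.55).
Time constant τ = 1/47.55 = 0.021 s.

τ = 0.021 s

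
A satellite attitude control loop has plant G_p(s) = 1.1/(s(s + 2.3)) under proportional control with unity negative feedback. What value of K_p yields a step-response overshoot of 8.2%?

K_p = 3.1

From %OS = 100·exp(−πζ/√(1−ζ²)) = 8.2%, ζ = −ln(0.082)/√(π²+ln²(0.082)) = 0.6228.
Characteristic equation s² + 2.3s + 1.1K_p = 0 gives ζ = 2.3/(2√(1.1K_p)).
Setting ζ = 0.6228: √(1.1K_p) = 2.3/(2·0.6228) = 1.846, so K_p = 3.409/1.1 = 3.1.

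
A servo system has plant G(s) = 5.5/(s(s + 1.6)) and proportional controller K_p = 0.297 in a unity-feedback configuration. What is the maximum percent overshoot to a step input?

8.03%

From 1 + K_pG(s) = 0: s² + 1.6s + 1.633 = 0 ⇒ ω_n = 1.278, ζ = 0.6259.
%OS = 100·exp(−πζ/√(1−ζ²)) = 100·exp(−π·0.6259/√0.6082) = 8.03%.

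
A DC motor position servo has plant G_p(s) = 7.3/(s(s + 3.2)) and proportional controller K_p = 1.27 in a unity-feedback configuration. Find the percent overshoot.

14.4%

The closed-loop denominator s² + 3.2s + 9.271 gives ω_n = √9.271 = 3.045 and ζ = 3.2/(2ω_n) = 0.5255.
%OS = 100·exp(−πζ/√(1−ζ²)) = 100·exp(−π·0.5255/√0.7239) = 14.4%.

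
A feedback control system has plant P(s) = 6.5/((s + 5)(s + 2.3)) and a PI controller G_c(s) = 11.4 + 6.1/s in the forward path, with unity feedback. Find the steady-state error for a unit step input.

0

The open loop G_c(s)P(s) has a pole at the origin (type 1), so the static position error constant is infinite and e_ss = 1/(1+∞) = 0.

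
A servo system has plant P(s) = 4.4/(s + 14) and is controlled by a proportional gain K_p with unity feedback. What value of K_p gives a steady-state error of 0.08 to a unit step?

The loop is type 0, so e_ss(step) = 1/(1 + K_pos) with K_pos = K_p·P(0).
P(0) = 0.3143. Require 1/(1 + K_p·0.3143) = 0.08, so 1 + 0.3143·K_p = 12.5.
K_p = (12.5 − 1)/0.3143 = 36.6.

K_p = 36.6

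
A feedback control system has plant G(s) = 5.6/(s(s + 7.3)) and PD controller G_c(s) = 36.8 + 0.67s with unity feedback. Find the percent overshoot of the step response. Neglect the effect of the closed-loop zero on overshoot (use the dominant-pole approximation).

27%

Forward path: (36.8 + 0.67s)·5.6/(s(s+7.3)). The closed-loop characteristic equation is s² + (7.3 + 5.6·0.67)s + 5.6·36.8 = 0.
That is s² + 11.05s + 206.1 = 0, so ω_n = 14.36 rad/s and ζ = 11.05/(2·14.36) = 0.3849.
%OS = 100·exp(−πζ/√(1−ζ²)) = 27%.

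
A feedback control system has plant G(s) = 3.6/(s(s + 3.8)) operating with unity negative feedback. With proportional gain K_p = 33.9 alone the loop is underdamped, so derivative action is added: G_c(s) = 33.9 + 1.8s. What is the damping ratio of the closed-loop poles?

Forward path: (33.9 + 1.8s)·3.6/(s(s+3.8)). The closed-loop characteristic equation is s² + (3.8 + 3.6·1.8)s + 3.6·33.9 = 0.
That is s² + 10.28s + 122 = 0, so ω_n = 11.05 rad/s and ζ = 10.28/(2·11.05) = 0.4653.

ζ = 0.465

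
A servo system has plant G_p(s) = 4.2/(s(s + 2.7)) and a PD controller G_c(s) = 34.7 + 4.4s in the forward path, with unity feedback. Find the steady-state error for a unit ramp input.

The loop has one pole at the origin (type 1). Velocity error constant K_v = lim_{s→0} s·G_c(s)G_p(s) = 34.7·4.2/2.7 = 53.98.
Steady-state error to a unit ramp: e_ss = 1/K_v = 0.0185.

0.0185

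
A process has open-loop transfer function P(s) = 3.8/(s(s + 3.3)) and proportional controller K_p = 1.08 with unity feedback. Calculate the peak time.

T_p = 2.67 s

From 1 + K_pP(s) = 0: s² + 3.3s + 4.104 = 0 ⇒ ω_n = 2.026, ζ = 0.8145.
Damped frequency ω_d = ω_n√(1−ζ²) = 1.175 rad/s, so peak time T_p = π/ω_d = 2.67 s.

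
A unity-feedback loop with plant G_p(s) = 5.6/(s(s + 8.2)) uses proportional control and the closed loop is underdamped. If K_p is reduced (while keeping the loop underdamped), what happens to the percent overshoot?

ζ = 8.2/(2√(5.6K_p)) rises as K_p falls; higher damping means less overshoot.

decrease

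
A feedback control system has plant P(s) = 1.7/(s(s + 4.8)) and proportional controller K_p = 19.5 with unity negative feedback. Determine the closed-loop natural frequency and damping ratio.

1 + K_p·P(s) = 0 gives s² + 4.8s + 33.15 = 0.
So ω_n² = 33.15 ⇒ ω_n = 5.758 rad/s, and ζ = 4.8/(2ω_n) = 0.417.

ω_n = 5.76 rad/s, ζ = 0.417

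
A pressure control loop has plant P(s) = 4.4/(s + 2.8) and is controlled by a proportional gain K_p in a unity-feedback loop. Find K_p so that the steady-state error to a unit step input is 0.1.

Steady-state error for a unit step on this type-0 loop is 1/(1 + K_p·P(0)).
P(0) = 1.571. Require 1/(1 + K_p·1.571) = 0.1, so 1 + 1.571·K_p = 10.
K_p = (10 − 1)/1.571 = 5.73.

K_p = 5.73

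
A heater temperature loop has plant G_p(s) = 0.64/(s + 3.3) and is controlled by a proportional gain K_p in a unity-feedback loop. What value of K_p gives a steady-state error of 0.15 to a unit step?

K_p = 29.2

The loop is type 0, so e_ss(step) = 1/(1 + K_pos) with K_pos = K_p·G_p(0).
G_p(0) = 0.1939. Require 1/(1 + K_p·0.1939) = 0.15, so 1 + 0.1939·K_p = 6.667.
K_p = (6.667 − 1)/0.1939 = 29.2.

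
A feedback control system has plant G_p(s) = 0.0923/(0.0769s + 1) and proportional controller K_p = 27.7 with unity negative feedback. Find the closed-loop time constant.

τ = 0.0216 s

Closed loop: T(s) = K_p·G_p/(1+K_p·G_p) = 2.557/(0.0769s + 1 + 2.557), with pole at s = −(1 + 2.557)/0.0769 = −46.25.
Closed-loop time constant τ = 1/46.25 = 0.0216 s.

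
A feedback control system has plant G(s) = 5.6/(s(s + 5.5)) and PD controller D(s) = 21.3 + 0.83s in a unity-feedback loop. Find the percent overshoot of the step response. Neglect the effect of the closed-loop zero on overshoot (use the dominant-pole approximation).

Forward path: (21.3 + 0.83s)·5.6/(s(s+5.5)). The closed-loop characteristic equation is s² + (5.5 + 5.6·0.83)s + 5.6·21.3 = 0.
That is s² + 10.15s + 119.3 = 0, so ω_n = 10.92 rad/s and ζ = 10.15/(2·10.92) = 0.4646.
%OS = 100·exp(−πζ/√(1−ζ²)) = 19.2%.

19.2%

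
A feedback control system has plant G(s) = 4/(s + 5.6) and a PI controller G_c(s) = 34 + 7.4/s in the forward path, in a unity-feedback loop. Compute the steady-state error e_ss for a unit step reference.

0

The open loop G_c(s)G(s) has a pole at the origin (type 1), so the static position error constant is infinite and e_ss = 1/(1+∞) = 0.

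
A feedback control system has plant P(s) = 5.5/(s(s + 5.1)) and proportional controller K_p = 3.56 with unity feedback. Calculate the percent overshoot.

10.9%

From 1 + K_pP(s) = 0: s² + 5.1s + 19.58 = 0 ⇒ ω_n = 4.425, ζ = 0.5763.
%OS = 100·exp(−πζ/√(1−ζ²)) = 100·exp(−π·0.5763/√0.6679) = 10.9%.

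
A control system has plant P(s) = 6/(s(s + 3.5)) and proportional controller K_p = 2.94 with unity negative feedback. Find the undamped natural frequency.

1 + K_p·P(s) = 0 gives s² + 3.5s + 17.64 = 0.
So ω_n² = 17.64 ⇒ ω_n = 4.2 rad/s, and ζ = 3.5/(2ω_n) = 0.417.

ω_n = 4.2 rad/s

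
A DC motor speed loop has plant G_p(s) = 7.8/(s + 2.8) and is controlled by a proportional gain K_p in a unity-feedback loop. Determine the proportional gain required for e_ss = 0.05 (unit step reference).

K_p = 6.82

The loop is type 0, so e_ss(step) = 1/(1 + K_pos) with K_pos = K_p·G_p(0).
G_p(0) = 2.786. Require 1/(1 + K_p·2.786) = 0.05, so 1 + 2.786·K_p = 20.
K_p = (20 − 1)/2.786 = 6.82.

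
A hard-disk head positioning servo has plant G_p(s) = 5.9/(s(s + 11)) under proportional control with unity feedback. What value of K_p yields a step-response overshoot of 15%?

K_p = 19.2

From %OS = 100·exp(−πζ/√(1−ζ²)) = 15%, ζ = −ln(0.15)/√(π²+ln²(0.15)) = 0.5169.
Characteristic equation s² + 11s + 5.9K_p = 0 gives ζ = 11/(2√(5.9K_p)).
Setting ζ = 0.5169: √(5.9K_p) = 11/(2·0.5169) = 10.64, so K_p = 113.2/5.9 = 19.2.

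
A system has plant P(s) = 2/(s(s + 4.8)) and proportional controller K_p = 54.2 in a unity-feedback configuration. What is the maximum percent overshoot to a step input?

47.5%

Closed-loop characteristic equation: s² + 4.8s + 108.4 = 0, so ω_n = 10.41 rad/s and ζ = 4.8/(2·10.41) = 0.2305.
%OS = 100·exp(−πζ/√(1−ζ²)) = 100·exp(−π·0.2305/√0.9469) = 47.5%.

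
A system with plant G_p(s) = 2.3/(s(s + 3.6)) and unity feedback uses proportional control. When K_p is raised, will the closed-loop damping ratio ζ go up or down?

decrease

ζ = 3.6/(2√(2.3K_p)); increasing K_p raises the denominator, so ζ falls.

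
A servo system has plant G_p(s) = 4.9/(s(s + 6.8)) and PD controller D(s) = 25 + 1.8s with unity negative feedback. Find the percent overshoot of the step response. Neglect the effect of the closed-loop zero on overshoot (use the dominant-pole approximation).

4.38%

Forward path: (25 + 1.8s)·4.9/(s(s+6.8)). The closed-loop characteristic equation is s² + (6.8 + 4.9·1.8)s + 4.9·25 = 0.
That is s² + 15.62s + 122.5 = 0, so ω_n = 11.07 rad/s and ζ = 15.62/(2·11.07) = 0.7056.
%OS = 100·exp(−πζ/√(1−ζ²)) = 4.38%.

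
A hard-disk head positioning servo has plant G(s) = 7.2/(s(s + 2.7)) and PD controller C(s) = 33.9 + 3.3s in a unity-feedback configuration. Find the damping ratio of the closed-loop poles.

Forward path: (33.9 + 3.3s)·7.2/(s(s+2.7)). The closed-loop characteristic equation is s² + (2.7 + 7.2·3.3)s + 7.2·33.9 = 0.
That is s² + 26.46s + 244.1 = 0, so ω_n = 15.62 rad/s and ζ = 26.46/(2·15.62) = 0.8468.

ζ = 0.847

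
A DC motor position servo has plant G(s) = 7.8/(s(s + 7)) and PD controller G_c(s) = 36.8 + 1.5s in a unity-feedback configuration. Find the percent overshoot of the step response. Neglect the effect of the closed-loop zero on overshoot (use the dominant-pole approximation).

Forward path: (36.8 + 1.5s)·7.8/(s(s+7)). The closed-loop characteristic equation is s² + (7 + 7.8·1.5)s + 7.8·36.8 = 0.
That is s² + 18.7s + 287 = 0, so ω_n = 16.94 rad/s and ζ = 18.7/(2·16.94) = 0.5519.
%OS = 100·exp(−πζ/√(1−ζ²)) = 12.5%.

12.5%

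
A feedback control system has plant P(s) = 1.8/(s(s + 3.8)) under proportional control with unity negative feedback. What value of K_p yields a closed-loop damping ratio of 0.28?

K_p = 25.6

Closed-loop characteristic equation: s² + 3.8s + K_p·1.8 = 0.
So ω_n = √(1.8K_p) and 2ζω_n = 3.8, giving ζ = 3.8/(2√(1.8K_p)).
Setting ζ = 0.28: √(1.8K_p) = 3.8/(2·0.28) = 6.786, so K_p = 46.05/1.8 = 25.6.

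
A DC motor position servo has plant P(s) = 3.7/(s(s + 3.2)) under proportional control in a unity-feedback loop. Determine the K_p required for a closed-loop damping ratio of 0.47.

Closed-loop characteristic equation: s² + 3.2s + K_p·3.7 = 0.
So ω_n = √(3.7K_p) and 2ζω_n = 3.2, giving ζ = 3.2/(2√(3.7K_p)).
Setting ζ = 0.47: √(3.7K_p) = 3.2/(2·0.47) = 3.404, so K_p = 11.59/3.7 = 3.13.

K_p = 3.13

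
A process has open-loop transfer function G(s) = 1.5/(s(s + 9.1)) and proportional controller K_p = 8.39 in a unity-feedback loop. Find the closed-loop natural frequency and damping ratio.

ω_n = 3.55 rad/s, ζ = 1.28

With unity feedback the closed-loop characteristic equation is s² + 9.1s + 8.39·1.5 = s² + 9.1s + 12.59 = 0.
Matching s² + 2ζω_n s + ω_n²: ω_n = √12.59 = 3.548 rad/s and 2ζω_n = 9.1, so ζ = 9.1/(2·3.548) = 1.28.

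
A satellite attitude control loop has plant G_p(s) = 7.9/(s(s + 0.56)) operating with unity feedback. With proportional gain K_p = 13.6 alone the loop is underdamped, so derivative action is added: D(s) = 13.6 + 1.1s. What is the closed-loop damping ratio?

ζ = 0.446

Forward path: (13.6 + 1.1s)·7.9/(s(s+0.56)). The closed-loop characteristic equation is s² + (0.56 + 7.9·1.1)s + 7.9·13.6 = 0.
That is s² + 9.25s + 107.4 = 0, so ω_n = 10.37 rad/s and ζ = 9.25/(2·10.37) = 0.4462.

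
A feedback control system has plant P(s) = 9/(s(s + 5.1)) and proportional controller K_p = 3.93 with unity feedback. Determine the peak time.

T_p = 0.585 s

Closed-loop characteristic equation: s² + 5.1s + 35.37 = 0, so ω_n = 5.947 rad/s and ζ = 5.1/(2·5.947) = 0.4288.
Damped frequency ω_d = ω_n√(1−ζ²) = 5.373 rad/s, so peak time T_p = π/ω_d = 0.585 s.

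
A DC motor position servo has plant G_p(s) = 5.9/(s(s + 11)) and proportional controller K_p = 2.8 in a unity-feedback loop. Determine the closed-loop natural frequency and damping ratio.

ω_n = 4.06 rad/s, ζ = 1.35

The closed-loop denominator is s(s+11) + 2.8·5.9 = s² + 11s + 16.52.
Matching s² + 2ζω_n s + ω_n²: ω_n = √16.52 = 4.064 rad/s and 2ζω_n = 11, so ζ = 11/(2·4.064) = 1.35.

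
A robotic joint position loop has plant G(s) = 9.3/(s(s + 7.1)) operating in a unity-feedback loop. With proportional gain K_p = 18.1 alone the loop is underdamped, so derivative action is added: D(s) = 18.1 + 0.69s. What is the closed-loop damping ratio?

ζ = 0.521

Forward path: (18.1 + 0.69s)·9.3/(s(s+7.1)). The closed-loop characteristic equation is s² + (7.1 + 9.3·0.69)s + 9.3·18.1 = 0.
That is s² + 13.52s + 168.3 = 0, so ω_n = 12.97 rad/s and ζ = 13.52/(2·12.97) = 0.5209.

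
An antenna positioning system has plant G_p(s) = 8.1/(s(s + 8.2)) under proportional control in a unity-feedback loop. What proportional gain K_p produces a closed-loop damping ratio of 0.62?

K_p = 5.4

Closed-loop characteristic equation: s² + 8.2s + K_p·8.1 = 0.
So ω_n = √(8.1K_p) and 2ζω_n = 8.2, giving ζ = 8.2/(2√(8.1K_p)).
Setting ζ = 0.62: √(8.1K_p) = 8.2/(2·0.62) = 6.613, so K_p = 43.73/8.1 = 5.4.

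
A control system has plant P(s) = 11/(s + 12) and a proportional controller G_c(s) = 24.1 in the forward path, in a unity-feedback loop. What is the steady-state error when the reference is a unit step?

The loop is type 0. Static position error constant K_pos = G_c(0)·P(0) = 24.1·0.9167 = 22.09.
Steady-state error to a unit step: e_ss = 1/(1+K_pos) = 1/23.09 = 0.0433.

0.0433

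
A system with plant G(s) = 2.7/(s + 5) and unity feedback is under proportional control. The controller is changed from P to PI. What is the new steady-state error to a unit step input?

0

Adding integral action puts a pole at s = 0 in the forward path, raising the system type to 1; a type-1 loop has zero steady-state error to a step.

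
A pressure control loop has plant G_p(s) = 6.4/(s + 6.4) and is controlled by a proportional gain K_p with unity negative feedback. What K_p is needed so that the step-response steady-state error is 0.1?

Steady-state error for a unit step on this type-0 loop is 1/(1 + K_p·G_p(0)).
G_p(0) = 1. Require 1/(1 + K_p·1) = 0.1, so 1 + 1·K_p = 10.
K_p = (10 − 1)/1 = 9.

K_p = 9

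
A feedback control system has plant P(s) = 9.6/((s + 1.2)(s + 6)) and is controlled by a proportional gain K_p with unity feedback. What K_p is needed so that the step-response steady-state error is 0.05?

For a type-0 loop with proportional control, e_ss = 1/(1 + K_p·P(0)).
P(0) = 1.333. Require 1/(1 + K_p·1.333) = 0.05, so 1 + 1.333·K_p = 20.
K_p = (20 − 1)/1.333 = 14.2.

K_p = 14.2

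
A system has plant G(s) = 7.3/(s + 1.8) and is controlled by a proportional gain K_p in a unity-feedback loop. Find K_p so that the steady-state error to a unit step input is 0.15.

For a type-0 loop with proportional control, e_ss = 1/(1 + K_p·G(0)).
G(0) = 4.056. Require 1/(1 + K_p·4.056) = 0.15, so 1 + 4.056·K_p = 6.667.
K_p = (6.667 − 1)/4.056 = 1.4.

K_p = 1.4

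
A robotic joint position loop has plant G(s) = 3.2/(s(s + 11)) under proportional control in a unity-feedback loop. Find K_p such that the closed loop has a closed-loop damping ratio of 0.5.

K_p = 37.8

Closed-loop characteristic equation: s² + 11s + K_p·3.2 = 0.
So ω_n = √(3.2K_p) and 2ζω_n = 11, giving ζ = 11/(2√(3.2K_p)).
Setting ζ = 0.5: √(3.2K_p) = 11/(2·0.5) = 11, so K_p = 121/3.2 = 37.8.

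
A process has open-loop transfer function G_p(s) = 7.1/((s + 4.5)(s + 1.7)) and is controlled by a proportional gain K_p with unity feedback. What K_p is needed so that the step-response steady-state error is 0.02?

K_p = 52.8

The loop is type 0, so e_ss(step) = 1/(1 + K_pos) with K_pos = K_p·G_p(0).
G_p(0) = 0.9281. Require 1/(1 + K_p·0.9281) = 0.02, so 1 + 0.9281·K_p = 50.
K_p = (50 − 1)/0.9281 = 52.8.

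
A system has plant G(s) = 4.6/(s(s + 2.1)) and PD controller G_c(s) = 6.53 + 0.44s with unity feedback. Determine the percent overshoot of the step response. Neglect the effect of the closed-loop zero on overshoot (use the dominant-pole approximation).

Forward path: (6.53 + 0.44s)·4.6/(s(s+2.1)). The closed-loop characteristic equation is s² + (2.1 + 4.6·0.44)s + 4.6·6.53 = 0.
That is s² + 4.124s + 30.04 = 0, so ω_n = 5.481 rad/s and ζ = 4.124/(2·5.481) = 0.3762.
%OS = 100·exp(−πζ/√(1−ζ²)) = 27.9%.

27.9%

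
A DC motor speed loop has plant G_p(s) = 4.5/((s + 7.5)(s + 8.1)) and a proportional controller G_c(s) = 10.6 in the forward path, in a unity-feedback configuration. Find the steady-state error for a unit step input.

The loop is type 0. Static position error constant K_pos = G_c(0)·G_p(0) = 10.6·0.07407 = 0.7852.
Steady-state error to a unit step: e_ss = 1/(1+K_pos) = 1/1.785 = 0.56.

0.56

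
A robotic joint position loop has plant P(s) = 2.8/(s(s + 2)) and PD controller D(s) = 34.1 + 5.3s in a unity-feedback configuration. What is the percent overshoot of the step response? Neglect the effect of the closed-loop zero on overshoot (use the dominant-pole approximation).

0.482%

Forward path: (34.1 + 5.3s)·2.8/(s(s+2)). The closed-loop characteristic equation is s² + (2 + 2.8·5.3)s + 2.8·34.1 = 0.
That is s² + 16.84s + 95.48 = 0, so ω_n = 9.771 rad/s and ζ = 16.84/(2·9.771) = 0.8617.
%OS = 100·exp(−πζ/√(1−ζ²)) = 0.482%.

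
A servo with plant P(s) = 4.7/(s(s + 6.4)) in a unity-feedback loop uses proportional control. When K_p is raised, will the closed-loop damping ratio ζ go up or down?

decrease

ζ = 6.4/(2√(4.7K_p)); increasing K_p raises the denominator, so ζ falls.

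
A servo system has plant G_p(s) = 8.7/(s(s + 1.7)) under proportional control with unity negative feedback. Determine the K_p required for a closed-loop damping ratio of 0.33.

K_p = 0.763

Closed-loop characteristic equation: s² + 1.7s + K_p·8.7 = 0.
So ω_n = √(8.7K_p) and 2ζω_n = 1.7, giving ζ = 1.7/(2√(8.7K_p)).
Setting ζ = 0.33: √(8.7K_p) = 1.7/(2·0.33) = 2.576, so K_p = 6.635/8.7 = 0.763.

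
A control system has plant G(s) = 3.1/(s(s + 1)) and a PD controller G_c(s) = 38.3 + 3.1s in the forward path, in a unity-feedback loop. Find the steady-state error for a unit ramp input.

The loop has one pole at the origin (type 1). Velocity error constant K_v = lim_{s→0} s·G_c(s)G(s) = 38.3·3.1/1 = 118.7.
Steady-state error to a unit ramp: e_ss = 1/K_v = 0.00842.

0.00842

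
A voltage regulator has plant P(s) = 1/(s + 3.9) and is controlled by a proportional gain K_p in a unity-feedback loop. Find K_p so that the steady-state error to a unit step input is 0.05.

K_p = 74.1

The loop is type 0, so e_ss(step) = 1/(1 + K_pos) with K_pos = K_p·P(0).
P(0) = 0.2564. Require 1/(1 + K_p·0.2564) = 0.05, so 1 + 0.2564·K_p = 20.
K_p = (20 − 1)/0.2564 = 74.1.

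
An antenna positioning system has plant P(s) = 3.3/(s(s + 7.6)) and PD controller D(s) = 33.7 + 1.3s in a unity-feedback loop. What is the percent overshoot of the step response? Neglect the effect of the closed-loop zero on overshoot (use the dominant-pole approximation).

Forward path: (33.7 + 1.3s)·3.3/(s(s+7.6)). The closed-loop characteristic equation is s² + (7.6 + 3.3·1.3)s + 3.3·33.7 = 0.
That is s² + 11.89s + 111.2 = 0, so ω_n = 10.55 rad/s and ζ = 11.89/(2·10.55) = 0.5637.
%OS = 100·exp(−πζ/√(1−ζ²)) = 11.7%.

11.7%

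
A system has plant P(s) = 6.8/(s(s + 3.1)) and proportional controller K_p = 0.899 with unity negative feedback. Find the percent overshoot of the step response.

7.98%

The closed-loop denominator s² + 3.1s + 6.113 gives ω_n = √6.113 = 2.472 and ζ = 3.1/(2ω_n) = 0.6269.
%OS = 100·exp(−πζ/√(1−ζ²)) = 100·exp(−π·0.6269/√0.607) = 7.98%.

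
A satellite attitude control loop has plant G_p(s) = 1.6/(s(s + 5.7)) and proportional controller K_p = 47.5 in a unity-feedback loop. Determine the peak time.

T_p = 0.381 s

Closed-loop characteristic equation: s² + 5.7s + 76 = 0, so ω_n = 8.718 rad/s and ζ = 5.7/(2·8.718) = 0.3269.
Damped frequency ω_d = ω_n√(1−ζ²) = 8.239 rad/s, so peak time T_p = π/ω_d = 0.381 s.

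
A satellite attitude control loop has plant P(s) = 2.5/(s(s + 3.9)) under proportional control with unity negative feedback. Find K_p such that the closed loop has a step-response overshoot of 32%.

From %OS = 100·exp(−πζ/√(1−ζ²)) = 32%, ζ = −ln(0.32)/√(π²+ln²(0.32)) = 0.341.
Characteristic equation s² + 3.9s + 2.5K_p = 0 gives ζ = 3.9/(2√(2.5K_p)).
Setting ζ = 0.341: √(2.5K_p) = 3.9/(2·0.341) = 5.719, so K_p = 32.71/2.5 = 13.1.

K_p = 13.1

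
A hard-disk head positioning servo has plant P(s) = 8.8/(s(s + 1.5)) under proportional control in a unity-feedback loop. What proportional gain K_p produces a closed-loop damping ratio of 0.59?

Closed-loop characteristic equation: s² + 1.5s + K_p·8.8 = 0.
So ω_n = √(8.8K_p) and 2ζω_n = 1.5, giving ζ = 1.5/(2√(8.8K_p)).
Setting ζ = 0.59: √(8.8K_p) = 1.5/(2·0.59) = 1.271, so K_p = 1.616/8.8 = 0.184.

K_p = 0.184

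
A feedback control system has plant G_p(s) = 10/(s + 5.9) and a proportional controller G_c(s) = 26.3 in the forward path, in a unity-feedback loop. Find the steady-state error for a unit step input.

The loop is type 0. Static position error constant K_pos = G_c(0)·G_p(0) = 26.3·1.695 = 44.58.
Steady-state error to a unit step: e_ss = 1/(1+K_pos) = 1/45.58 = 0.0219.

0.0219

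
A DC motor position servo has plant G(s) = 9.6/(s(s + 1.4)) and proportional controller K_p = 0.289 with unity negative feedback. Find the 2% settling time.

The closed-loop denominator s² + 1.4s + 2.774 gives ω_n = √2.774 = 1.666 and ζ = 1.4/(2ω_n) = 0.4203.
2% settling time T_s ≈ 4/(ζω_n) = 4/0.7 = 5.71 s.

T_s ≈ 5.71 s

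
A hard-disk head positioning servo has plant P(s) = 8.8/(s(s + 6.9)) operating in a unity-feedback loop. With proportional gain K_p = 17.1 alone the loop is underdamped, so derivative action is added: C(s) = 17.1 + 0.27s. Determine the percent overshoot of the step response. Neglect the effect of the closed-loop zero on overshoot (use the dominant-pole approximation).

27.7%

Forward path: (17.1 + 0.27s)·8.8/(s(s+6.9)). The closed-loop characteristic equation is s² + (6.9 + 8.8·0.27)s + 8.8·17.1 = 0.
That is s² + 9.276s + 150.5 = 0, so ω_n = 12.27 rad/s and ζ = 9.276/(2·12.27) = 0.3781.
%OS = 100·exp(−πζ/√(1−ζ²)) = 27.7%.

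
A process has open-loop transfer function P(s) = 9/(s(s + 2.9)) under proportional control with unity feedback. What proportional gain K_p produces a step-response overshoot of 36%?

K_p = 2.44

From %OS = 100·exp(−πζ/√(1−ζ²)) = 36%, ζ = −ln(0.36)/√(π²+ln²(0.36)) = 0.3093.
Characteristic equation s² + 2.9s + 9K_p = 0 gives ζ = 2.9/(2√(9K_p)).
Setting ζ = 0.3093: √(9K_p) = 2.9/(2·0.3093) = 4.689, so K_p = 21.98/9 = 2.44.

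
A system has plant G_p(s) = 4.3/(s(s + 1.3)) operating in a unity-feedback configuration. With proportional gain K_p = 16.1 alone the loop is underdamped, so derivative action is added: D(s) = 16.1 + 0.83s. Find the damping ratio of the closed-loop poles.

ζ = 0.293

Forward path: (16.1 + 0.83s)·4.3/(s(s+1.3)). The closed-loop characteristic equation is s² + (1.3 + 4.3·0.83)s + 4.3·16.1 = 0.
That is s² + 4.869s + 69.23 = 0, so ω_n = 8.32 rad/s and ζ = 4.869/(2·8.32) = 0.2926.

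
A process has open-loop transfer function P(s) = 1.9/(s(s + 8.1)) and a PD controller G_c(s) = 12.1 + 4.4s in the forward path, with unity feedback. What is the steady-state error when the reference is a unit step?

The open loop G_c(s)P(s) has a pole at the origin (type 1), so the static position error constant is infinite and e_ss = 1/(1+∞) = 0.

0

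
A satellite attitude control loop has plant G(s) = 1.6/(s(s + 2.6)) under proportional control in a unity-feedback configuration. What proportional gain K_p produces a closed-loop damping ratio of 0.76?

K_p = 1.83

Closed-loop characteristic equation: s² + 2.6s + K_p·1.6 = 0.
So ω_n = √(1.6K_p) and 2ζω_n = 2.6, giving ζ = 2.6/(2√(1.6K_p)).
Setting ζ = 0.76: √(1.6K_p) = 2.6/(2·0.76) = 1.711, so K_p = 2.926/1.6 = 1.83.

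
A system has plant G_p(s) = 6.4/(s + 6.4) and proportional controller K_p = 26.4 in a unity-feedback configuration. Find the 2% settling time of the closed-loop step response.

Closed-loop transfer function: T(s) = K_p·G_p(s)/(1 + K_p·G_p(s)) = 169/(s + 6.4 + 169) = 169/(s + 175.4).
Time constant τ = 1/175.4 = 0.005703 s, so the 2% settling time is about 4τ = 0.0228 s.

T_s ≈ 0.0228 s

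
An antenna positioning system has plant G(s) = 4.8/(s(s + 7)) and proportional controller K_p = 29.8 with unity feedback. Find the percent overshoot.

38.2%

From 1 + K_pG(s) = 0: s² + 7s + 143 = 0 ⇒ ω_n = 11.96, ζ = 0.2926.
%OS = 100·exp(−πζ/√(1−ζ²)) = 100·exp(−π·0.2926/√0.9144) = 38.2%.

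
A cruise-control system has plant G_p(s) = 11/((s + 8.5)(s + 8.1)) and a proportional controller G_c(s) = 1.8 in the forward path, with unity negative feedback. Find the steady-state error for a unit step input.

0.777

The loop is type 0. Static position error constant K_pos = G_c(0)·G_p(0) = 1.8·0.1598 = 0.2876.
Steady-state error to a unit step: e_ss = 1/(1+K_pos) = 1/1.288 = 0.777.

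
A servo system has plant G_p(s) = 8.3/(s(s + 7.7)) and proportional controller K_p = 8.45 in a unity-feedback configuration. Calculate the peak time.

Closed-loop characteristic equation: s² + 7.7s + 70.14 = 0, so ω_n = 8.375 rad/s and ζ = 7.7/(2·8.375) = 0.4597.
Damped frequency ω_d = ω_n√(1−ζ²) = 7.437 rad/s, so peak time T_p = π/ω_d = 0.422 s.

T_p = 0.422 s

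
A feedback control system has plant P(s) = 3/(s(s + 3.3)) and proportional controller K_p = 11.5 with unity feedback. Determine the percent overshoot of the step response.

From 1 + K_pP(s) = 0: s² + 3.3s + 34.5 = 0 ⇒ ω_n = 5.874, ζ = 0.2809.
%OS = 100·exp(−πζ/√(1−ζ²)) = 100·exp(−π·0.2809/√0.9211) = 39.9%.

39.9%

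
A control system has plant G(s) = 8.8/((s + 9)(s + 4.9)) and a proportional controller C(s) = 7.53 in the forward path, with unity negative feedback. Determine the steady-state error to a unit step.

0.4

The loop is type 0. Static position error constant K_pos = C(0)·G(0) = 7.53·0.1995 = 1.503.
Steady-state error to a unit step: e_ss = 1/(1+K_pos) = 1/2.503 = 0.4.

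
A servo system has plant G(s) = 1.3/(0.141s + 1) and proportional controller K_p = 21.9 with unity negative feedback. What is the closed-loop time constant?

Closed loop: T(s) = K_p·G/(1+K_p·G) = 28.47/(0.141s + 1 + 28.47), with pole at s = −(1 + 28.47)/0.141 = −209.
Closed-loop time constant τ = 1/209 = 0.00478 s.

τ = 0.00478 s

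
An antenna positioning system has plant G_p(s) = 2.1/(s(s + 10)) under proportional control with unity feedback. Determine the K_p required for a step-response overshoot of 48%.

From %OS = 100·exp(−πζ/√(1−ζ²)) = 48%, ζ = −ln(0.48)/√(π²+ln²(0.48)) = 0.2275.
Characteristic equation s² + 10s + 2.1K_p = 0 gives ζ = 10/(2√(2.1K_p)).
Setting ζ = 0.2275: √(2.1K_p) = 10/(2·0.2275) = 21.98, so K_p = 483/2.1 = 230.

K_p = 230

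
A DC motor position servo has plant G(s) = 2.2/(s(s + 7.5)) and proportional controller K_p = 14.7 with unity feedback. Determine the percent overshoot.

6.36%

From 1 + K_pG(s) = 0: s² + 7.5s + 32.34 = 0 ⇒ ω_n = 5.687, ζ = 0.6594.
%OS = 100·exp(−πζ/√(1−ζ²)) = 100·exp(−π·0.6594/√0.5652) = 6.36%.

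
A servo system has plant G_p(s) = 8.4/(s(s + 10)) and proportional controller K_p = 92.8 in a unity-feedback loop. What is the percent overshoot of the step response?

From 1 + K_pG_p(s) = 0: s² + 10s + 779.5 = 0 ⇒ ω_n = 27.92, ζ = 0.1791.
%OS = 100·exp(−πζ/√(1−ζ²)) = 100·exp(−π·0.1791/√0.9679) = 56.4%.

56.4%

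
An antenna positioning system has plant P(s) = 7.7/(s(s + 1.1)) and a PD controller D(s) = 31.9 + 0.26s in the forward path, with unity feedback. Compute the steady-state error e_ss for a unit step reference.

0

The open loop D(s)P(s) has a pole at the origin (type 1), so the static position error constant is infinite and e_ss = 1/(1+∞) = 0.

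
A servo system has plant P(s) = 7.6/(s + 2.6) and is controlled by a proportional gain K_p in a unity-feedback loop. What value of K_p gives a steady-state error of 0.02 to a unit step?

Steady-state error for a unit step on this type-0 loop is 1/(1 + K_p·P(0)).
P(0) = 2.923. Require 1/(1 + K_p·2.923) = 0.02, so 1 + 2.923·K_p = 50.
K_p = (50 − 1)/2.923 = 16.8.

K_p = 16.8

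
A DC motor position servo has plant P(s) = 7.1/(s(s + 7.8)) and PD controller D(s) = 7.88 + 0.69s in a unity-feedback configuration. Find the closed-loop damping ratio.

Forward path: (7.88 + 0.69s)·7.1/(s(s+7.8)). The closed-loop characteristic equation is s² + (7.8 + 7.1·0.69)s + 7.1·7.88 = 0.
That is s² + 12.7s + 55.95 = 0, so ω_n = 7.48 rad/s and ζ = 12.7/(2·7.48) = 0.8489.

ζ = 0.849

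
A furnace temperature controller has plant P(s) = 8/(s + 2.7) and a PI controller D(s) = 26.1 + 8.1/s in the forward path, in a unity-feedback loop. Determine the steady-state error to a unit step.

0

The open loop D(s)P(s) has a pole at the origin (type 1), so the static position error constant is infinite and e_ss = 1/(1+∞) = 0.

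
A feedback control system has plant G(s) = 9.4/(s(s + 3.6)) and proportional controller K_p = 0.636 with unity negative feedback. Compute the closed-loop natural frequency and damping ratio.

The closed-loop denominator is s(s+3.6) + 0.636·9.4 = s² + 3.6s + 5.978.
Matching s² + 2ζω_n s + ω_n²: ω_n = √5.978 = 2.445 rad/s and 2ζω_n = 3.6, so ζ = 3.6/(2·2.445) = 0.736.

ω_n = 2.45 rad/s, ζ = 0.736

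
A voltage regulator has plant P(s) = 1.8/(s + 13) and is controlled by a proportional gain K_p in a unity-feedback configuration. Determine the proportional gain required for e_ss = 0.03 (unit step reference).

Steady-state error for a unit step on this type-0 loop is 1/(1 + K_p·P(0)).
P(0) = 0.1385. Require 1/(1 + K_p·0.1385) = 0.03, so 1 + 0.1385·K_p = 33.33.
K_p = (33.33 − 1)/0.1385 = 234.

K_p = 234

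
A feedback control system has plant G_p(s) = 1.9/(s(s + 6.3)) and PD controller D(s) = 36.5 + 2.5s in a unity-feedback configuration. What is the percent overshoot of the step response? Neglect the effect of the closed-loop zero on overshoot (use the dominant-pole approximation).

6.17%

Forward path: (36.5 + 2.5s)·1.9/(s(s+6.3)). The closed-loop characteristic equation is s² + (6.3 + 1.9·2.5)s + 1.9·36.5 = 0.
That is s² + 11.05s + 69.35 = 0, so ω_n = 8.328 rad/s and ζ = 11.05/(2·8.328) = 0.6635.
%OS = 100·exp(−πζ/√(1−ζ²)) = 6.17%.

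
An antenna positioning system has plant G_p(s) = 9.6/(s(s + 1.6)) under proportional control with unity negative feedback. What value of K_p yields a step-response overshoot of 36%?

K_p = 0.697

From %OS = 100·exp(−πζ/√(1−ζ²)) = 36%, ζ = −ln(0.36)/√(π²+ln²(0.36)) = 0.3093.
Characteristic equation s² + 1.6s + 9.6K_p = 0 gives ζ = 1.6/(2√(9.6K_p)).
Setting ζ = 0.3093: √(9.6K_p) = 1.6/(2·0.3093) = 2.587, so K_p = 6.692/9.6 = 0.697.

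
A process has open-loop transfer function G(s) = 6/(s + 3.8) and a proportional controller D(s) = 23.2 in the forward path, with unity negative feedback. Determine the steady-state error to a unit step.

0.0266

The loop is type 0. Static position error constant K_pos = D(0)·G(0) = 23.2·1.579 = 36.63.
Steady-state error to a unit step: e_ss = 1/(1+K_pos) = 1/37.63 = 0.0266.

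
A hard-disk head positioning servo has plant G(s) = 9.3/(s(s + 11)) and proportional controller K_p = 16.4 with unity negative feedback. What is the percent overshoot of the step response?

21%

The closed-loop denominator s² + 11s + 152.5 gives ω_n = √152.5 = 12.35 and ζ = 11/(2ω_n) = 0.4453.
%OS = 100·exp(−πζ/√(1−ζ²)) = 100·exp(−π·0.4453/√0.8017) = 21%.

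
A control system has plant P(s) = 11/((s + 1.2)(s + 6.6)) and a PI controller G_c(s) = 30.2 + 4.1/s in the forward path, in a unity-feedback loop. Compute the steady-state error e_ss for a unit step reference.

The open loop G_c(s)P(s) has a pole at the origin (type 1), so the static position error constant is infinite and e_ss = 1/(1+∞) = 0.

0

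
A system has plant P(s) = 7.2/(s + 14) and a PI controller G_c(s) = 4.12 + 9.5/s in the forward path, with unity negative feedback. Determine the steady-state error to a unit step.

0

The open loop G_c(s)P(s) has a pole at the origin (type 1), so the static position error constant is infinite and e_ss = 1/(1+∞) = 0.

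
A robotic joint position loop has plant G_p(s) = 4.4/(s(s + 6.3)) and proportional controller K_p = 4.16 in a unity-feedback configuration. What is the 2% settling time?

The closed-loop denominator s² + 6.3s + 18.3 gives ω_n = √18.3 = 4.278 and ζ = 6.3/(2ω_n) = 0.7363.
2% settling time T_s ≈ 4/(ζω_n) = 4/3.15 = 1.27 s.

T_s ≈ 1.27 s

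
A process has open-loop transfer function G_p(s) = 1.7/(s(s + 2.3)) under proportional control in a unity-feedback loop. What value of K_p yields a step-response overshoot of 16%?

From %OS = 100·exp(−πζ/√(1−ζ²)) = 16%, ζ = −ln(0.16)/√(π²+ln²(0.16)) = 0.5039.
Characteristic equation s² + 2.3s + 1.7K_p = 0 gives ζ = 2.3/(2√(1.7K_p)).
Setting ζ = 0.5039: √(1.7K_p) = 2.3/(2·0.5039) = 2.282, so K_p = 5.209/1.7 = 3.06.

K_p = 3.06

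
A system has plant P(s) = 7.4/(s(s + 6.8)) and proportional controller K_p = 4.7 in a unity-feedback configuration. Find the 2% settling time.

Closed-loop characteristic equation: s² + 6.8s + 34.78 = 0, so ω_n = 5.897 rad/s and ζ = 6.8/(2·5.897) = 0.5765.
2% settling time T_s ≈ 4/(ζω_n) = 4/3.4 = 1.18 s.

T_s ≈ 1.18 s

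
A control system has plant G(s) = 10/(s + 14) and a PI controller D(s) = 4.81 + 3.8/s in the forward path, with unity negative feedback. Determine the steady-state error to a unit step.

The open loop D(s)G(s) has a pole at the origin (type 1), so the static position error constant is infinite and e_ss = 1/(1+∞) = 0.

0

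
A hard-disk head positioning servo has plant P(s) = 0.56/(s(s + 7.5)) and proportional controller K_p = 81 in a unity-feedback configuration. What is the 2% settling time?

T_s ≈ 1.07 s

From 1 + K_pP(s) = 0: s² + 7.5s + 45.36 = 0 ⇒ ω_n = 6.735, ζ = 0.5568.
2% settling time T_s ≈ 4/(ζω_n) = 4/3.75 = 1.07 s.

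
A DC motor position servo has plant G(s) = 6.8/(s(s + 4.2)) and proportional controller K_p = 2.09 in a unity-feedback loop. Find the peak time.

From 1 + K_pG(s) = 0: s² + 4.2s + 14.21 = 0 ⇒ ω_n = 3.77, ζ = 0.557.
Damped frequency ω_d = ω_n√(1−ζ²) = 3.131 rad/s, so peak time T_p = π/ω_d = 1 s.

T_p = 1 s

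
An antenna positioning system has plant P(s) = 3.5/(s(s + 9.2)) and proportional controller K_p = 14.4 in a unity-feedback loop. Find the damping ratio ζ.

ζ = 0.648

With unity feedback the closed-loop characteristic equation is s² + 9.2s + 14.4·3.5 = s² + 9.2s + 50.4 = 0.
So ω_n² = 50.4 ⇒ ω_n = 7.099 rad/s, and ζ = 9.2/(2ω_n) = 0.648.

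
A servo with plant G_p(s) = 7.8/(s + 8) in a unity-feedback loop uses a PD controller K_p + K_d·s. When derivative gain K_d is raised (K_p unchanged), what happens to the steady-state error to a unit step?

unchanged

At s = 0 the derivative term contributes nothing: C(0) = K_p regardless of K_d, so K_pos = K_p·G_p(0) and e_ss are unchanged.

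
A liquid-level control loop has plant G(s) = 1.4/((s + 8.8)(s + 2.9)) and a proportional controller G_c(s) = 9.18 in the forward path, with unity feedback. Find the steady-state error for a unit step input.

0.665

The loop is type 0. Static position error constant K_pos = G_c(0)·G(0) = 9.18·0.05486 = 0.5036.
Steady-state error to a unit step: e_ss = 1/(1+K_pos) = 1/1.504 = 0.665.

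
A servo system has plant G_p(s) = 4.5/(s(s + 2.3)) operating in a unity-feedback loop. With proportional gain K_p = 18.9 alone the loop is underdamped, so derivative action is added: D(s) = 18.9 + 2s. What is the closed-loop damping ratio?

ζ = 0.613

Forward path: (18.9 + 2s)·4.5/(s(s+2.3)). The closed-loop characteristic equation is s² + (2.3 + 4.5·2)s + 4.5·18.9 = 0.
That is s² + 11.3s + 85.05 = 0, so ω_n = 9.222 rad/s and ζ = 11.3/(2·9.222) = 0.6126.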